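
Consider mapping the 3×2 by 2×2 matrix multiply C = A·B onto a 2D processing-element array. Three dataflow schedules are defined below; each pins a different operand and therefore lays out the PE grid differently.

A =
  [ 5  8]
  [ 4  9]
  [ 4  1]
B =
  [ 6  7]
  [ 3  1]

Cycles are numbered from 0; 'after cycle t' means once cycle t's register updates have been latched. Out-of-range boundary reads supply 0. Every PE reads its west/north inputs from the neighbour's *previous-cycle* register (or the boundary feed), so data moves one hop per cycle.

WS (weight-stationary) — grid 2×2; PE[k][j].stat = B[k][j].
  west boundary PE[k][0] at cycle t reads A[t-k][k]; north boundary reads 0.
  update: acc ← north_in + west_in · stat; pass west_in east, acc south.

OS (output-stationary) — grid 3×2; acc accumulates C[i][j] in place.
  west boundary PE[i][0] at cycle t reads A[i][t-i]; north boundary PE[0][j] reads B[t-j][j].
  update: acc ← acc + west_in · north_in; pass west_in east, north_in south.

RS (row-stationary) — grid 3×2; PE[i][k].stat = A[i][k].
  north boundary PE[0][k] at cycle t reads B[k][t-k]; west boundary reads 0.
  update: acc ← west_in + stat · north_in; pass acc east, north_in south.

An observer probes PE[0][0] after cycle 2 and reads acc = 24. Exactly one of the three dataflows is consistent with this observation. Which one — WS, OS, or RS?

dataflow = WS

WS (2×2 grid), PE[0][0]:
  t=0 PE[0][0]: acc=30 h=5 v=30
  t=1 PE[0][0]: acc=24 h=4 v=24
  t=2 PE[0][0]: acc=24 h=4 v=24
OS (3×2 grid), PE[0][0]:
  t=0 PE[0][0]: acc=30 h=5 v=6
  t=1 PE[0][0]: acc=54 h=8 v=3
  t=2 PE[0][0]: acc=54 h=0 v=0
RS (3×2 grid), PE[0][0]:
  t=0 PE[0][0]: acc=30 h=30 v=6
  t=1 PE[0][0]: acc=35 h=35 v=7
  t=2 PE[0][0]: acc=0 h=0 v=0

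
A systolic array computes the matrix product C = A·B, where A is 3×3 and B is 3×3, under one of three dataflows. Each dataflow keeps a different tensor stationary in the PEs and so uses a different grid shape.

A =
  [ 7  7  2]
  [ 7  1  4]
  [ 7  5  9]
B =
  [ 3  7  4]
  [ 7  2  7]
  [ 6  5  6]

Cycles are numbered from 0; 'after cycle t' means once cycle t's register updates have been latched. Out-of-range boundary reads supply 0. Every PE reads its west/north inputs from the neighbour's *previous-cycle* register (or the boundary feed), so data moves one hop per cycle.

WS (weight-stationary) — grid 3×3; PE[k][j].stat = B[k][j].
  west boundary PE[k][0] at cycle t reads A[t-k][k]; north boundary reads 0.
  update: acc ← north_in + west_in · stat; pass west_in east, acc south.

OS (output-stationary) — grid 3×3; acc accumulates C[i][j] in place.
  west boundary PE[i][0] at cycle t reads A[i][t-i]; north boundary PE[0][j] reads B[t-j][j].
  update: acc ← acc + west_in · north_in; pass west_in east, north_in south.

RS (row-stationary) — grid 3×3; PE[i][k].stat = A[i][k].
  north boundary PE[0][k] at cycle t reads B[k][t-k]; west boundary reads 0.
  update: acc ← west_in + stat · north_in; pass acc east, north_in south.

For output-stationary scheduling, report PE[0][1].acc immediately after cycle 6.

PE[0][1].acc = 73

OS (3×3). Following PE[0][1] plus its west/north inputs:
  cycle 0: PE[0][0] → acc 21, east 7, south 3
  cycle 0: PE[0][1] → acc 0, east 0, south 0
  cycle 1: PE[0][0] → acc 70, east 7, south 7
  cycle 1: PE[0][1] → acc 49, east 7, south 7
  cycle 2: PE[0][0] → acc 82, east 2, south 6
  cycle 2: PE[0][1] → acc 63, east 7, south 2
  cycle 3: PE[0][0] → acc 82, east 0, south 0
  cycle 3: PE[0][1] → acc 73, east 2, south 5
  cycle 4: PE[0][0] → acc 82, east 0, south 0
  cycle 4: PE[0][1] → acc 73, east 0, south 0
  cycle 5: PE[0][0] → acc 82, east 0, south 0
  cycle 5: PE[0][1] → acc 73, east 0, south 0
  cycle 6: PE[0][0] → acc 82, east 0, south 0
  cycle 6: PE[0][1] → acc 73, east 0, south 0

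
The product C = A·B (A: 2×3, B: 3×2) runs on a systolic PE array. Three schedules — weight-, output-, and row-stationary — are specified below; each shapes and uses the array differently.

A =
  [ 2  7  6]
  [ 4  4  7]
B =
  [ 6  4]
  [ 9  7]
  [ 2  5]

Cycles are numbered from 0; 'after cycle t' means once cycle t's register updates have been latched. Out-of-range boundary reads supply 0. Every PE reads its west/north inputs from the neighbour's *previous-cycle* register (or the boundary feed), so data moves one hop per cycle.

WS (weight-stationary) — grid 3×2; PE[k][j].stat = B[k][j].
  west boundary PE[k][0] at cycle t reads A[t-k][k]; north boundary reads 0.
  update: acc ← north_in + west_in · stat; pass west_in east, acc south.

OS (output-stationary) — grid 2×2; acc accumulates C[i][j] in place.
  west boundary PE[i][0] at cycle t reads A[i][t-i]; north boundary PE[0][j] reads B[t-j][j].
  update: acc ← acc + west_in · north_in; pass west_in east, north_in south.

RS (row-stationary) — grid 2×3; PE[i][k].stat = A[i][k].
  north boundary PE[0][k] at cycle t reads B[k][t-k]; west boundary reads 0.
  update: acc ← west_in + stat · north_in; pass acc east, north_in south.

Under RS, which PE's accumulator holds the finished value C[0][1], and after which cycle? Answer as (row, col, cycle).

RS: C[0][1] accumulates in PE[0][2]:
  0: (0,2).acc=0  regs=<0,0>
  1: (0,2).acc=0  regs=<0,0>
  2: (0,2).acc=87  regs=<87,2>
  3: (0,2).acc=87  regs=<87,5>

(row, col, cycle) = (0, 2, 3)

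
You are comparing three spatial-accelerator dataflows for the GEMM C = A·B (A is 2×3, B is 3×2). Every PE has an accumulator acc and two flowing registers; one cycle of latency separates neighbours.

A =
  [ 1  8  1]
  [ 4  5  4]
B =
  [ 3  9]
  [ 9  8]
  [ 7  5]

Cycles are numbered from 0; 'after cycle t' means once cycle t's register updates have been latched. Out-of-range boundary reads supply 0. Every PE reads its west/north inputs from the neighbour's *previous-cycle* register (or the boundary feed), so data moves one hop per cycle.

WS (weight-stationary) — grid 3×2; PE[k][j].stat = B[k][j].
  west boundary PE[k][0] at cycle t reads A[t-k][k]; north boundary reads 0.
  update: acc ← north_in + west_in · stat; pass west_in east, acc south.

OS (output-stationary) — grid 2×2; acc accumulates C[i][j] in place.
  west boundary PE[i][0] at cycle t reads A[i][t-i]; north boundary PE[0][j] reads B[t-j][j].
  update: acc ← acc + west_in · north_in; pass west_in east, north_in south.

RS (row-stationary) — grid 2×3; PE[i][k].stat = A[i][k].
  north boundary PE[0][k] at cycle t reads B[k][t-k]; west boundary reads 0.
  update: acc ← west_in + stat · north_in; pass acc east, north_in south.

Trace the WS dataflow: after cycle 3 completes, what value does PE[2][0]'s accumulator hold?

PE[2][0].acc = 85

WS 3×2: PE[2][0] cycle-by-cycle (with neighbour feeds):
  [0] (1,0) acc=0 (h:0 v:0)
  [0] (2,0) acc=0 (h:0 v:0)
  [1] (1,0) acc=75 (h:8 v:75)
  [1] (2,0) acc=0 (h:0 v:0)
  [2] (1,0) acc=57 (h:5 v:57)
  [2] (2,0) acc=82 (h:1 v:82)
  [3] (1,0) acc=0 (h:0 v:0)
  [3] (2,0) acc=85 (h:4 v:85)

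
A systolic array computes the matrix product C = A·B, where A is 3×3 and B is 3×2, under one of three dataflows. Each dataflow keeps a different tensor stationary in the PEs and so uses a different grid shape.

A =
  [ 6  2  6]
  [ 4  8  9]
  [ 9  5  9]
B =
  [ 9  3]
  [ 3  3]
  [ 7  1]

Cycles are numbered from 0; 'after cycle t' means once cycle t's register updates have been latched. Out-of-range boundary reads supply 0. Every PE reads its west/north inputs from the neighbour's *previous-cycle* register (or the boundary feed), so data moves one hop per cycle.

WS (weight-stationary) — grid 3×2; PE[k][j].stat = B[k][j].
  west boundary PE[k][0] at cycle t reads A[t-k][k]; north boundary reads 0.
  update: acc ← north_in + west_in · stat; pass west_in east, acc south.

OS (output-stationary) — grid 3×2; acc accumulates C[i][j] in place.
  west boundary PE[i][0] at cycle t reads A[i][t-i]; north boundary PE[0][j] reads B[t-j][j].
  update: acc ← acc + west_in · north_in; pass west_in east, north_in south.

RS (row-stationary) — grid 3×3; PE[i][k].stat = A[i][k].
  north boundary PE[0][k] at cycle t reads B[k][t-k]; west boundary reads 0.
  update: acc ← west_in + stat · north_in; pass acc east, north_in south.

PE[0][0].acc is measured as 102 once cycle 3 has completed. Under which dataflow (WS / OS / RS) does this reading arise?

WS [3×2] PE[0][0] across cycles:
  step 0 · PE0,0: acc=54; fwd→6 fwd↓54
  step 1 · PE0,0: acc=36; fwd→4 fwd↓36
  step 2 · PE0,0: acc=81; fwd→9 fwd↓81
  step 3 · PE0,0: acc=0; fwd→0 fwd↓0
OS [3×2] PE[0][0] across cycles:
  step 0 · PE0,0: acc=54; fwd→6 fwd↓9
  step 1 · PE0,0: acc=60; fwd→2 fwd↓3
  step 2 · PE0,0: acc=102; fwd→6 fwd↓7
  step 3 · PE0,0: acc=102; fwd→0 fwd↓0
RS [3×3] PE[0][0] across cycles:
  step 0 · PE0,0: acc=54; fwd→54 fwd↓9
  step 1 · PE0,0: acc=18; fwd→18 fwd↓3
  step 2 · PE0,0: acc=0; fwd→0 fwd↓0
  step 3 · PE0,0: acc=0; fwd→0 fwd↓0

dataflow = OS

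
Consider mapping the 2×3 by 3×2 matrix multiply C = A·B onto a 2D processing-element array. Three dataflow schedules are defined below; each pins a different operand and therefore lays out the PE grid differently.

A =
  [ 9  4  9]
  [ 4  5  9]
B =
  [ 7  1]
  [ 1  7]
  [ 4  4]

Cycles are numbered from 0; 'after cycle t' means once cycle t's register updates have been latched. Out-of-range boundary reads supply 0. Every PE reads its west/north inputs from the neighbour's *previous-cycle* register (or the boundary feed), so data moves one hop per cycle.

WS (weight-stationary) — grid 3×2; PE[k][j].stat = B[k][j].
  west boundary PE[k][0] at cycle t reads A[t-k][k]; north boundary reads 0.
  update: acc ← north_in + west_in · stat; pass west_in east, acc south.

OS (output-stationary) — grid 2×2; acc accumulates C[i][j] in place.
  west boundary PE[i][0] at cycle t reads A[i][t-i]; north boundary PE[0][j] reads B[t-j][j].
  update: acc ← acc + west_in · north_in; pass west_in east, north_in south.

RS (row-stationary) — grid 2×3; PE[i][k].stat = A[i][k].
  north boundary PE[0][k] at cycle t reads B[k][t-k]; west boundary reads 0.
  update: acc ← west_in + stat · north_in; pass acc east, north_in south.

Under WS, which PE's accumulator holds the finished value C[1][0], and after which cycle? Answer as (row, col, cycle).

Under WS, C[1][0] lands at PE[2][0]:
  step 0 · PE2,0: acc=0; fwd→0 fwd↓0
  step 1 · PE2,0: acc=0; fwd→0 fwd↓0
  step 2 · PE2,0: acc=103; fwd→9 fwd↓103
  step 3 · PE2,0: acc=69; fwd→9 fwd↓69

(row, col, cycle) = (2, 0, 3)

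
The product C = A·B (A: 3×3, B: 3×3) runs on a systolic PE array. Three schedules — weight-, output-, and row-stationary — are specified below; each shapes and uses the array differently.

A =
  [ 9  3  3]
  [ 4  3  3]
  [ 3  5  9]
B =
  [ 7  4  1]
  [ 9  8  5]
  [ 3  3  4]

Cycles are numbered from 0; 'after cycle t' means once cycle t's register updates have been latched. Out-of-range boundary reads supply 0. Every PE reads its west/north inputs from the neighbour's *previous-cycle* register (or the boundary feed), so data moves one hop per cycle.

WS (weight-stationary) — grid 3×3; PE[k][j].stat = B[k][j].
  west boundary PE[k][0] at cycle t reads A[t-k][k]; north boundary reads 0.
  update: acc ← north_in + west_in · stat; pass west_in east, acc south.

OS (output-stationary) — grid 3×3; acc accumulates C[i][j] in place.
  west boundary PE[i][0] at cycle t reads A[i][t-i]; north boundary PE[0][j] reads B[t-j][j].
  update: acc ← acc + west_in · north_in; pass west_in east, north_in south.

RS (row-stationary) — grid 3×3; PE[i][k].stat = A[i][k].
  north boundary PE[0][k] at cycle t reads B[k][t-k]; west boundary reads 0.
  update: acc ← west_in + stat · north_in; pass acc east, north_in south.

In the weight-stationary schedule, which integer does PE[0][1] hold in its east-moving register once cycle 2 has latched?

register = 4

WS (3×3). Following PE[0][1] plus its west/north inputs:
  t=0 PE[0][0]: acc=63 h=9 v=63
  t=0 PE[0][1]: acc=0 h=0 v=0
  t=1 PE[0][0]: acc=28 h=4 v=28
  t=1 PE[0][1]: acc=36 h=9 v=36
  t=2 PE[0][0]: acc=21 h=3 v=21
  t=2 PE[0][1]: acc=16 h=4 v=16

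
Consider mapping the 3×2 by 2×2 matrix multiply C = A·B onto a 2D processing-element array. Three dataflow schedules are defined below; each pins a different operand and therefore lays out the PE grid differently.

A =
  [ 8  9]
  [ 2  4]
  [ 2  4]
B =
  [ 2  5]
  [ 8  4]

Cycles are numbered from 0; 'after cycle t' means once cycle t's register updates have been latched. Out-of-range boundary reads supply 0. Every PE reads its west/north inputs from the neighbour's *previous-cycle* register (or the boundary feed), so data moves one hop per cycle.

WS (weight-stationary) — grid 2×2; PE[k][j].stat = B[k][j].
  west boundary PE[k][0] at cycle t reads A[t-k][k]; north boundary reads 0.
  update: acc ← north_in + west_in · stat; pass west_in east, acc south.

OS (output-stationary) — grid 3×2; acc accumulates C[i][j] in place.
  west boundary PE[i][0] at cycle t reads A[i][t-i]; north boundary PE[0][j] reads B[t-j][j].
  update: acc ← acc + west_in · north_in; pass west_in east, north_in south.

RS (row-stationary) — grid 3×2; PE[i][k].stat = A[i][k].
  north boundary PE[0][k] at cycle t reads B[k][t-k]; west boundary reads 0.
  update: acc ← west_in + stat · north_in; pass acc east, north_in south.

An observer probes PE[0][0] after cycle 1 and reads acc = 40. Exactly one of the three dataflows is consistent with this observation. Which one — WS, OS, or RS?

Under WS (2×2), PE[0][0]:
  c0 r0c0: 16 / 8 / 16
  c1 r0c0: 4 / 2 / 4
Under OS (3×2), PE[0][0]:
  c0 r0c0: 16 / 8 / 2
  c1 r0c0: 88 / 9 / 8
Under RS (3×2), PE[0][0]:
  c0 r0c0: 16 / 16 / 2
  c1 r0c0: 40 / 40 / 5

dataflow = RS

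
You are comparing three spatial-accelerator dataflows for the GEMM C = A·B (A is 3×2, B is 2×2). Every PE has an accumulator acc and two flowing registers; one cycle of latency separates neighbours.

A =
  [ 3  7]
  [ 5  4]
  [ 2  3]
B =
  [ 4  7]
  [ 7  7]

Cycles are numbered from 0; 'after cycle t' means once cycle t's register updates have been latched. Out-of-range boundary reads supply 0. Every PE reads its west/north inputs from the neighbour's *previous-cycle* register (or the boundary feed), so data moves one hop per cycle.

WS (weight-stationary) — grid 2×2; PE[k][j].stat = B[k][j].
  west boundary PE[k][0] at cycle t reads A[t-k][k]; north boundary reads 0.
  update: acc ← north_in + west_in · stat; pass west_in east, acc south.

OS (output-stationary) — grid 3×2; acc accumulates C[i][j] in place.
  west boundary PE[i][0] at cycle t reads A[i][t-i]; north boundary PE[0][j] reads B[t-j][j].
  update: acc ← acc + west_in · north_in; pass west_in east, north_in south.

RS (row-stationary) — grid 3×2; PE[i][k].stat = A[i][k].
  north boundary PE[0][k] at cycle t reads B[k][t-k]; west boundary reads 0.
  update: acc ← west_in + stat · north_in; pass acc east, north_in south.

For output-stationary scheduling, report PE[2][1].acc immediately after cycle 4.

PE[2][1].acc = 35

OS 3×2: PE[2][1] cycle-by-cycle (with neighbour feeds):
  c0 r1c1: 0 / 0 / 0
  c0 r2c0: 0 / 0 / 0
  c0 r2c1: 0 / 0 / 0
  c1 r1c1: 0 / 0 / 0
  c1 r2c0: 0 / 0 / 0
  c1 r2c1: 0 / 0 / 0
  c2 r1c1: 35 / 5 / 7
  c2 r2c0: 8 / 2 / 4
  c2 r2c1: 0 / 0 / 0
  c3 r1c1: 63 / 4 / 7
  c3 r2c0: 29 / 3 / 7
  c3 r2c1: 14 / 2 / 7
  c4 r1c1: 63 / 0 / 0
  c4 r2c0: 29 / 0 / 0
  c4 r2c1: 35 / 3 / 7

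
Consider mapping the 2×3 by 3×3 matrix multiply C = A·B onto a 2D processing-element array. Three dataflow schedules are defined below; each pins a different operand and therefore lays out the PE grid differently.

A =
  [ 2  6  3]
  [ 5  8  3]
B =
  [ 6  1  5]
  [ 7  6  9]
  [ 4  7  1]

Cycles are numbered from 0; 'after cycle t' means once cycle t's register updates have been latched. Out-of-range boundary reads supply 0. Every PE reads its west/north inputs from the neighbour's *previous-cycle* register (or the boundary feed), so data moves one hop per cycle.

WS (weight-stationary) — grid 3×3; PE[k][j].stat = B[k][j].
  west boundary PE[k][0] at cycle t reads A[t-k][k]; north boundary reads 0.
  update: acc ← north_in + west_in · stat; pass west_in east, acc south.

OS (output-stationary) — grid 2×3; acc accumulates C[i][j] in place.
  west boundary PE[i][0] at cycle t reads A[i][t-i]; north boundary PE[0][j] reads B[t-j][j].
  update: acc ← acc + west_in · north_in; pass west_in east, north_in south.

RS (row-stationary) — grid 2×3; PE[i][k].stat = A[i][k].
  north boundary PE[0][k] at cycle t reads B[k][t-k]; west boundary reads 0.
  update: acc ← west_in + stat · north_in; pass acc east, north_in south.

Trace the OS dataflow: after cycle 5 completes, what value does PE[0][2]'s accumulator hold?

OS (2×3). Following PE[0][2] plus its west/north inputs:
  t=0 PE[0][1]: acc=0 h=0 v=0
  t=0 PE[0][2]: acc=0 h=0 v=0
  t=1 PE[0][1]: acc=2 h=2 v=1
  t=1 PE[0][2]: acc=0 h=0 v=0
  t=2 PE[0][1]: acc=38 h=6 v=6
  t=2 PE[0][2]: acc=10 h=2 v=5
  t=3 PE[0][1]: acc=59 h=3 v=7
  t=3 PE[0][2]: acc=64 h=6 v=9
  t=4 PE[0][1]: acc=59 h=0 v=0
  t=4 PE[0][2]: acc=67 h=3 v=1
  t=5 PE[0][1]: acc=59 h=0 v=0
  t=5 PE[0][2]: acc=67 h=0 v=0

PE[0][2].acc = 67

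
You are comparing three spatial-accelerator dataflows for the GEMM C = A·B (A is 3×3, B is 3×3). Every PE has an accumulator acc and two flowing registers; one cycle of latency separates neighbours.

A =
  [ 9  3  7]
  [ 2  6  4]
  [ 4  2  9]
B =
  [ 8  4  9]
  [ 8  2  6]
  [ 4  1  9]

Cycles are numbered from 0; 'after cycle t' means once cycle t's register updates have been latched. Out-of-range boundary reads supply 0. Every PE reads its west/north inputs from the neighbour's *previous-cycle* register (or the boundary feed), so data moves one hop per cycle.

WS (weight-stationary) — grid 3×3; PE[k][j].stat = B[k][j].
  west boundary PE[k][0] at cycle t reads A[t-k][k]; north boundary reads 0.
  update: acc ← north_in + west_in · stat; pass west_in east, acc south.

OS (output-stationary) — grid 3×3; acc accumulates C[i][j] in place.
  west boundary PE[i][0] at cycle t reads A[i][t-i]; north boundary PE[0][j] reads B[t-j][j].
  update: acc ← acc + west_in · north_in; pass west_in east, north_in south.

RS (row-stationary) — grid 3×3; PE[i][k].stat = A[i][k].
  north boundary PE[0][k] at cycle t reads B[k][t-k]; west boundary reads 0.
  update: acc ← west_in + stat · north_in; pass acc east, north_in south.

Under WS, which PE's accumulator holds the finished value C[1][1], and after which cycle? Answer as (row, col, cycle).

WS — PE[2][1] is where C[1][1] collects:
  @0  [2,1]  acc 0  |  →0  ↓0
  @1  [2,1]  acc 0  |  →0  ↓0
  @2  [2,1]  acc 0  |  →0  ↓0
  @3  [2,1]  acc 49  |  →7  ↓49
  @4  [2,1]  acc 24  |  →4  ↓24

(row, col, cycle) = (2, 1, 4)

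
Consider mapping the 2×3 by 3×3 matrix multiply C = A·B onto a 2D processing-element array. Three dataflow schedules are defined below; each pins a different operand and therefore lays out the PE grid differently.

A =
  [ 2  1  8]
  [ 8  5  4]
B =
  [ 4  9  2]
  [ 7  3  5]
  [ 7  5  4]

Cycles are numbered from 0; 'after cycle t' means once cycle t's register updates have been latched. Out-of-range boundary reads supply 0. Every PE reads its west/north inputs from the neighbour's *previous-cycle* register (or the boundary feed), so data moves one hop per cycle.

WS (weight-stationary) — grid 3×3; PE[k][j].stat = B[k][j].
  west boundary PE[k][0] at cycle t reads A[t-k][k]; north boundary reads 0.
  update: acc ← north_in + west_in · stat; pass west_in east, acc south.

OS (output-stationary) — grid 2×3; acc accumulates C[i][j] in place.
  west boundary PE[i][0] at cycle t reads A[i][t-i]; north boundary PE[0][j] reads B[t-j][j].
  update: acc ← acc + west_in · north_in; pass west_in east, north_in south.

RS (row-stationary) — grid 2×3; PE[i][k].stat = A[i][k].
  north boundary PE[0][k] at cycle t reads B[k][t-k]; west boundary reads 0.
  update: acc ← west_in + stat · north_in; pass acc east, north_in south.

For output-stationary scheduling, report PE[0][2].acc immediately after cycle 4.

OS on a 2×3 grid — tracing PE[0][2] and its feeders:
  @0  [0,1]  acc 0  |  →0  ↓0
  @0  [0,2]  acc 0  |  →0  ↓0
  @1  [0,1]  acc 18  |  →2  ↓9
  @1  [0,2]  acc 0  |  →0  ↓0
  @2  [0,1]  acc 21  |  →1  ↓3
  @2  [0,2]  acc 4  |  →2  ↓2
  @3  [0,1]  acc 61  |  →8  ↓5
  @3  [0,2]  acc 9  |  →1  ↓5
  @4  [0,1]  acc 61  |  →0  ↓0
  @4  [0,2]  acc 41  |  →8  ↓4

PE[0][2].acc = 41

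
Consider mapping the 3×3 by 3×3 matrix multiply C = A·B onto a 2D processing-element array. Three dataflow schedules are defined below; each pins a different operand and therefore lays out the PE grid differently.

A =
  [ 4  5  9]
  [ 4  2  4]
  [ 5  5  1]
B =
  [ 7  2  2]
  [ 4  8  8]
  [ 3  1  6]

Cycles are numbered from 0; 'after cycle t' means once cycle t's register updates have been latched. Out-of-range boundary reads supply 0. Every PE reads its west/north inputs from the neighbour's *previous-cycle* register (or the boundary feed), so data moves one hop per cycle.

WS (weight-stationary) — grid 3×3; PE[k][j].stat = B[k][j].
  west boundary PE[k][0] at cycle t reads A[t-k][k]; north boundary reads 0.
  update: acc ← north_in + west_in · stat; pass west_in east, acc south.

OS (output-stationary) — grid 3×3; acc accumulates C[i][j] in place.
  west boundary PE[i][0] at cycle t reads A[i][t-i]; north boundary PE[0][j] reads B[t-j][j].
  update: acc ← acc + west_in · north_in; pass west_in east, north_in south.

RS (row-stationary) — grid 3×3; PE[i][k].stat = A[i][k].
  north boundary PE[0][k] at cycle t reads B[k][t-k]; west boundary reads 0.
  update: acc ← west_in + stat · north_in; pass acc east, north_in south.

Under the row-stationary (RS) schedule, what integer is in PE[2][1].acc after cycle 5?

RS (3×3). Following PE[2][1] plus its west/north inputs:
  0: (1,1).acc=0  regs=<0,0>
  0: (2,0).acc=0  regs=<0,0>
  0: (2,1).acc=0  regs=<0,0>
  1: (1,1).acc=0  regs=<0,0>
  1: (2,0).acc=0  regs=<0,0>
  1: (2,1).acc=0  regs=<0,0>
  2: (1,1).acc=36  regs=<36,4>
  2: (2,0).acc=35  regs=<35,7>
  2: (2,1).acc=0  regs=<0,0>
  3: (1,1).acc=24  regs=<24,8>
  3: (2,0).acc=10  regs=<10,2>
  3: (2,1).acc=55  regs=<55,4>
  4: (1,1).acc=24  regs=<24,8>
  4: (2,0).acc=10  regs=<10,2>
  4: (2,1).acc=50  regs=<50,8>
  5: (1,1).acc=0  regs=<0,0>
  5: (2,0).acc=0  regs=<0,0>
  5: (2,1).acc=50  regs=<50,8>

PE[2][1].acc = 50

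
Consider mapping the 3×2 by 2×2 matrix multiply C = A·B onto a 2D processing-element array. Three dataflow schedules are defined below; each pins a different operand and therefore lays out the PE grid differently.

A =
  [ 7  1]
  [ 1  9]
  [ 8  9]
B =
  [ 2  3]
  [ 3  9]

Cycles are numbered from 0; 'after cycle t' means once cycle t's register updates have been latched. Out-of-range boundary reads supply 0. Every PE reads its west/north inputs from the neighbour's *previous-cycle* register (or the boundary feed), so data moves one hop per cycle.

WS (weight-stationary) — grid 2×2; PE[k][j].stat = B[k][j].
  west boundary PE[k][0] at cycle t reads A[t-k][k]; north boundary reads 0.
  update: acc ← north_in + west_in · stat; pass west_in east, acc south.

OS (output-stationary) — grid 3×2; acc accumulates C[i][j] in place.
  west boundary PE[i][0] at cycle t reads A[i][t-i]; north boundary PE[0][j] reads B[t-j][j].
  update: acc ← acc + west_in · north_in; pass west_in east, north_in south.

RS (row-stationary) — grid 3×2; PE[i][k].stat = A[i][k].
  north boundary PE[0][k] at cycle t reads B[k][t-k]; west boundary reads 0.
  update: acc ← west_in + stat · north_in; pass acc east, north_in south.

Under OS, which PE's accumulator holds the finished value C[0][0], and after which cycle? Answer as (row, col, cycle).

(row, col, cycle) = (0, 0, 1)

OS: C[0][0] accumulates in PE[0][0]:
  after 0 — PE[0][0] acc=14, pass-E 7, pass-S 2
  after 1 — PE[0][0] acc=17, pass-E 1, pass-S 3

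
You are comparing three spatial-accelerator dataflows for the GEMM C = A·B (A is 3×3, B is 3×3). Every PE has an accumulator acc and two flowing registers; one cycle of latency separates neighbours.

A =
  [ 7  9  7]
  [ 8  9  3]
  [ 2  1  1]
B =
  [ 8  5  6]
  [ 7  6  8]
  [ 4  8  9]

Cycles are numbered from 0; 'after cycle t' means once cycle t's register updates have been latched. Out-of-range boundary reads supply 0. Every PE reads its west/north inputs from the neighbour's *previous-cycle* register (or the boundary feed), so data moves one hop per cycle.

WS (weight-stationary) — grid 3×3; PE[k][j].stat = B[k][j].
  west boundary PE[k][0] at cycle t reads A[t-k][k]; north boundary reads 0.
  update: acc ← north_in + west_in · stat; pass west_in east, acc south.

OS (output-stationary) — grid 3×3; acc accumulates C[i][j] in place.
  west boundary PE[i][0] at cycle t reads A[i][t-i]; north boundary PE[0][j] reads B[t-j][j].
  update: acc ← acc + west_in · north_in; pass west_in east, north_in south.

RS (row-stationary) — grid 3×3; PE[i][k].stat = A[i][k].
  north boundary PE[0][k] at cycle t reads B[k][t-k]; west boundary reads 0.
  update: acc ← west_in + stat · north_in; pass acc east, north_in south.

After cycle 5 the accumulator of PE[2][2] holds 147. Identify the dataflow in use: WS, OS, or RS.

dataflow = WS

WS [3×3] PE[2][2] across cycles:
  0: (2,2).acc=0  regs=<0,0>
  1: (2,2).acc=0  regs=<0,0>
  2: (2,2).acc=0  regs=<0,0>
  3: (2,2).acc=0  regs=<0,0>
  4: (2,2).acc=177  regs=<7,177>
  5: (2,2).acc=147  regs=<3,147>
OS [3×3] PE[2][2] across cycles:
  0: (2,2).acc=0  regs=<0,0>
  1: (2,2).acc=0  regs=<0,0>
  2: (2,2).acc=0  regs=<0,0>
  3: (2,2).acc=0  regs=<0,0>
  4: (2,2).acc=12  regs=<2,6>
  5: (2,2).acc=20  regs=<1,8>
RS [3×3] PE[2][2] across cycles:
  0: (2,2).acc=0  regs=<0,0>
  1: (2,2).acc=0  regs=<0,0>
  2: (2,2).acc=0  regs=<0,0>
  3: (2,2).acc=0  regs=<0,0>
  4: (2,2).acc=27  regs=<27,4>
  5: (2,2).acc=24  regs=<24,8>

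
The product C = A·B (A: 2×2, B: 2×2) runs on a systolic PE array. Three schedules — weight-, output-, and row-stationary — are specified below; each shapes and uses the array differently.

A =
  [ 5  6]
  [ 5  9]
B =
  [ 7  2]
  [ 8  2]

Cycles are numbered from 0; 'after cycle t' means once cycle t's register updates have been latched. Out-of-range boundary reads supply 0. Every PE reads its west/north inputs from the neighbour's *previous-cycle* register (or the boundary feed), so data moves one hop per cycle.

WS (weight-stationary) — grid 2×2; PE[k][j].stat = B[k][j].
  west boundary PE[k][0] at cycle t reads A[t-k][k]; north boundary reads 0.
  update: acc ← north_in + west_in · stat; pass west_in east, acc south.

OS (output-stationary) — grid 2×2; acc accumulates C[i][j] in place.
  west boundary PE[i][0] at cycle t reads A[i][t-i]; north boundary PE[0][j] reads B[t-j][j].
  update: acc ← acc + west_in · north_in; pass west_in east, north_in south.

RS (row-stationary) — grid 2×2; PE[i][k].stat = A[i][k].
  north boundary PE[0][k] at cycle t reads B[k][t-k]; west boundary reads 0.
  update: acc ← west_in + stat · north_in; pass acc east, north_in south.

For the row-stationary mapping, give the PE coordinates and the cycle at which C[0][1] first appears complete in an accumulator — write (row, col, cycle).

Under RS, C[0][1] lands at PE[0][1]:
  0: (0,1).acc=0  regs=<0,0>
  1: (0,1).acc=83  regs=<83,8>
  2: (0,1).acc=22  regs=<22,2>

(row, col, cycle) = (0, 1, 2)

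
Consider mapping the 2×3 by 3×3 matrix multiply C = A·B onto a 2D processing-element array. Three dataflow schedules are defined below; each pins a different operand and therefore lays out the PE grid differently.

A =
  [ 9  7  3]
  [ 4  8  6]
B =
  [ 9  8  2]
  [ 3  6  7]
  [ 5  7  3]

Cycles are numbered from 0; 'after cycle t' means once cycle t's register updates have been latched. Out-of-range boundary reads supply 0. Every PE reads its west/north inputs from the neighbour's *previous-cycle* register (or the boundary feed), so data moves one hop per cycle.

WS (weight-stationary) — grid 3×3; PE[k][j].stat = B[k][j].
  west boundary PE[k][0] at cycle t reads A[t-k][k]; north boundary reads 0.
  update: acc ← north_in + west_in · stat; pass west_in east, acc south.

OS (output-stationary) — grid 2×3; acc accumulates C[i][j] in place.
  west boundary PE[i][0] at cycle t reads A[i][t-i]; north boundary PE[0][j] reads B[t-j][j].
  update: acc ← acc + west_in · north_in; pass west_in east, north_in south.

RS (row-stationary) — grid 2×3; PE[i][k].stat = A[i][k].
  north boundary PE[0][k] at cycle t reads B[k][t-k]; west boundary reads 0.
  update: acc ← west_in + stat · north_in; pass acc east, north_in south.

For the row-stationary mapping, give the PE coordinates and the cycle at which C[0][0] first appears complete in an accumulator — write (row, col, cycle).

RS: C[0][0] accumulates in PE[0][2]:
  after 0 — PE[0][2] acc=0, pass-E 0, pass-S 0
  after 1 — PE[0][2] acc=0, pass-E 0, pass-S 0
  after 2 — PE[0][2] acc=117, pass-E 117, pass-S 5

(row, col, cycle) = (0, 2, 2)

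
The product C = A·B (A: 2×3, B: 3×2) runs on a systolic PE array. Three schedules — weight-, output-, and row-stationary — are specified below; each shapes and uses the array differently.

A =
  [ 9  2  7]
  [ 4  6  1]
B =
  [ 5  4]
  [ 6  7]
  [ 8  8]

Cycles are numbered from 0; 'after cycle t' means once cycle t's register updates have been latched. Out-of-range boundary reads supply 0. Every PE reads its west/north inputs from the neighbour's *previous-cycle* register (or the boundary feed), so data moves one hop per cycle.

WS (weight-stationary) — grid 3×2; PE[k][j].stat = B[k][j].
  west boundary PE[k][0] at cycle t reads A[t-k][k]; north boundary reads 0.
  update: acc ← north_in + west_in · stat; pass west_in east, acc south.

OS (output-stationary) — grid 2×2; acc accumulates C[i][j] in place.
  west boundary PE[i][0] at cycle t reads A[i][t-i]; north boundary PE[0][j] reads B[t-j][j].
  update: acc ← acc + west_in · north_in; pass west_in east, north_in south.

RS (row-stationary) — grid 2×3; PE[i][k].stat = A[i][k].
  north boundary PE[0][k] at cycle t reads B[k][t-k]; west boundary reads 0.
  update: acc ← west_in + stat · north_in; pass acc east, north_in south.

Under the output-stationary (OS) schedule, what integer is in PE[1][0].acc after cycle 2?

PE[1][0].acc = 56

Tracing OS — 2×2 array, target PE[1][0]:
  step 0 · PE0,0: acc=45; fwd→9 fwd↓5
  step 0 · PE1,0: acc=0; fwd→0 fwd↓0
  step 1 · PE0,0: acc=57; fwd→2 fwd↓6
  step 1 · PE1,0: acc=20; fwd→4 fwd↓5
  step 2 · PE0,0: acc=113; fwd→7 fwd↓8
  step 2 · PE1,0: acc=56; fwd→6 fwd↓6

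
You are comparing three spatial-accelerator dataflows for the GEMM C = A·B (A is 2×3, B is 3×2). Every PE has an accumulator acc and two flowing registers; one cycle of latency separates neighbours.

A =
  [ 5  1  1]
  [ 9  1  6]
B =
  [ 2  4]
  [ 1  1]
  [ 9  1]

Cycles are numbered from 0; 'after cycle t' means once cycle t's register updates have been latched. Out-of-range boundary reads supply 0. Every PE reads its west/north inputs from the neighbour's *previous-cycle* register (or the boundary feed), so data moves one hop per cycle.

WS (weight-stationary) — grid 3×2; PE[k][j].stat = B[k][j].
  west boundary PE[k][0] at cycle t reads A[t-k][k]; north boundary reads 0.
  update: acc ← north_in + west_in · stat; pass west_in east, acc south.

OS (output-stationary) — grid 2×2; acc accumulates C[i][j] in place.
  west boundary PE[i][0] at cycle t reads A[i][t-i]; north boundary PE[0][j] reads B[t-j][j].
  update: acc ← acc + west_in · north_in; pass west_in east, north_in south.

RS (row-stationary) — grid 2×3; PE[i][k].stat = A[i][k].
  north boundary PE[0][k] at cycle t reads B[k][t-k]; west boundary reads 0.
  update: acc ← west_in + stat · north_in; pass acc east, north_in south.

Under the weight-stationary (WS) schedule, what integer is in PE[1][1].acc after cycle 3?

PE[1][1].acc = 37

Tracing WS — 3×2 array, target PE[1][1]:
  step 0 · PE0,1: acc=0; fwd→0 fwd↓0
  step 0 · PE1,0: acc=0; fwd→0 fwd↓0
  step 0 · PE1,1: acc=0; fwd→0 fwd↓0
  step 1 · PE0,1: acc=20; fwd→5 fwd↓20
  step 1 · PE1,0: acc=11; fwd→1 fwd↓11
  step 1 · PE1,1: acc=0; fwd→0 fwd↓0
  step 2 · PE0,1: acc=36; fwd→9 fwd↓36
  step 2 · PE1,0: acc=19; fwd→1 fwd↓19
  step 2 · PE1,1: acc=21; fwd→1 fwd↓21
  step 3 · PE0,1: acc=0; fwd→0 fwd↓0
  step 3 · PE1,0: acc=0; fwd→0 fwd↓0
  step 3 · PE1,1: acc=37; fwd→1 fwd↓37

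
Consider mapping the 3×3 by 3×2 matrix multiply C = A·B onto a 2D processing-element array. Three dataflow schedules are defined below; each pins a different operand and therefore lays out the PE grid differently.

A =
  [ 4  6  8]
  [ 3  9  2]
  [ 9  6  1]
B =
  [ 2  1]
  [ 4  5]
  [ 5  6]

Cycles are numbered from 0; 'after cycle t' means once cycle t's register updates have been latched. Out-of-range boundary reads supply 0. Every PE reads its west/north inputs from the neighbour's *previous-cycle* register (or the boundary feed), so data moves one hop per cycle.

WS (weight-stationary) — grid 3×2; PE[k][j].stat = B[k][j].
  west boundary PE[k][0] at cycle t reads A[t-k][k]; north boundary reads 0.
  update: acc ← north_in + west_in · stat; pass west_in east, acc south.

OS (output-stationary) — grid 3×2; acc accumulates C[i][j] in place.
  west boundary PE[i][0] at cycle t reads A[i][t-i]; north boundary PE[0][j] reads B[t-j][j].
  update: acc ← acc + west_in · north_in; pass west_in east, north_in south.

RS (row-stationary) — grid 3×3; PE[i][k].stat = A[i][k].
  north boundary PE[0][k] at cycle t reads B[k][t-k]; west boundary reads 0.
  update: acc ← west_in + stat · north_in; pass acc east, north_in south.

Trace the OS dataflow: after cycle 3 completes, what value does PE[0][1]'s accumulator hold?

OS (3×2). Following PE[0][1] plus its west/north inputs:
  after 0 — PE[0][0] acc=8, pass-E 4, pass-S 2
  after 0 — PE[0][1] acc=0, pass-E 0, pass-S 0
  after 1 — PE[0][0] acc=32, pass-E 6, pass-S 4
  after 1 — PE[0][1] acc=4, pass-E 4, pass-S 1
  after 2 — PE[0][0] acc=72, pass-E 8, pass-S 5
  after 2 — PE[0][1] acc=34, pass-E 6, pass-S 5
  after 3 — PE[0][0] acc=72, pass-E 0, pass-S 0
  after 3 — PE[0][1] acc=82, pass-E 8, pass-S 6

PE[0][1].acc = 82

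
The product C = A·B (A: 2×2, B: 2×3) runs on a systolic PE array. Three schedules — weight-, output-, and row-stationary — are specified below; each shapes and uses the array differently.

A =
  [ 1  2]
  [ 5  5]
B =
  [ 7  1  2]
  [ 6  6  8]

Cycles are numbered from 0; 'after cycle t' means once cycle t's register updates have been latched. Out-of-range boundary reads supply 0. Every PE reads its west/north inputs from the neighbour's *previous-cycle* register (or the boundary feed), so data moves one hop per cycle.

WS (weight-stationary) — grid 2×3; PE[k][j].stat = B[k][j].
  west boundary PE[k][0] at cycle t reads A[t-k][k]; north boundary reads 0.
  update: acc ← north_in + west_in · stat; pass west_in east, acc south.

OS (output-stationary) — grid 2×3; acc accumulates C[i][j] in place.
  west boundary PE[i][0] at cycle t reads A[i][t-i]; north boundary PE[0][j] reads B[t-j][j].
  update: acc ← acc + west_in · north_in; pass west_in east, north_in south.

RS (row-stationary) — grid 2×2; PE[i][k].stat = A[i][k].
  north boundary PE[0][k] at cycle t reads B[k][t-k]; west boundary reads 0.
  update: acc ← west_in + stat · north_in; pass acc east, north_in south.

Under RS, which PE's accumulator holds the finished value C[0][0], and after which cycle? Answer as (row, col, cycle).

RS — PE[0][1] is where C[0][0] collects:
  cycle 0: PE[0][1] → acc 0, east 0, south 0
  cycle 1: PE[0][1] → acc 19, east 19, south 6

(row, col, cycle) = (0, 1, 1)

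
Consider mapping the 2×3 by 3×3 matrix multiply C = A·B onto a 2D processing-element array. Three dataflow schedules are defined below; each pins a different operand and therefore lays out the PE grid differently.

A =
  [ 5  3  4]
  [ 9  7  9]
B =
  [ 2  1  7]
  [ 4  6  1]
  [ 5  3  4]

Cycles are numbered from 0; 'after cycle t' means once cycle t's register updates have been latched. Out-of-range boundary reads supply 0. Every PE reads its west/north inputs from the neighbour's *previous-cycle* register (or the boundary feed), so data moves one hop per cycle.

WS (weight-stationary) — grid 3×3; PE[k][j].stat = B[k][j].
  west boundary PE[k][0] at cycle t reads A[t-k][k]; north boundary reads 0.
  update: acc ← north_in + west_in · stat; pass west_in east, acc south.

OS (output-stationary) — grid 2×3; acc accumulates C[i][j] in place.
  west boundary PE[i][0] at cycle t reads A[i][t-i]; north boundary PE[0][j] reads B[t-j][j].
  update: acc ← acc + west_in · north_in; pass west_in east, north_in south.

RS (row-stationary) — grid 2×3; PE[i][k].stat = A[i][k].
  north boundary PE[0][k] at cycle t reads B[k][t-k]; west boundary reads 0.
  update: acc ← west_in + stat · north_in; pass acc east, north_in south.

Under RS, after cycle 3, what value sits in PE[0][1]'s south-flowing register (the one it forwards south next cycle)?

RS 2×3: PE[0][1] cycle-by-cycle (with neighbour feeds):
  cycle 0: PE[0][0] → acc 10, east 10, south 2
  cycle 0: PE[0][1] → acc 0, east 0, south 0
  cycle 1: PE[0][0] → acc 5, east 5, south 1
  cycle 1: PE[0][1] → acc 22, east 22, south 4
  cycle 2: PE[0][0] → acc 35, east 35, south 7
  cycle 2: PE[0][1] → acc 23, east 23, south 6
  cycle 3: PE[0][0] → acc 0, east 0, south 0
  cycle 3: PE[0][1] → acc 38, east 38, south 1

register = 1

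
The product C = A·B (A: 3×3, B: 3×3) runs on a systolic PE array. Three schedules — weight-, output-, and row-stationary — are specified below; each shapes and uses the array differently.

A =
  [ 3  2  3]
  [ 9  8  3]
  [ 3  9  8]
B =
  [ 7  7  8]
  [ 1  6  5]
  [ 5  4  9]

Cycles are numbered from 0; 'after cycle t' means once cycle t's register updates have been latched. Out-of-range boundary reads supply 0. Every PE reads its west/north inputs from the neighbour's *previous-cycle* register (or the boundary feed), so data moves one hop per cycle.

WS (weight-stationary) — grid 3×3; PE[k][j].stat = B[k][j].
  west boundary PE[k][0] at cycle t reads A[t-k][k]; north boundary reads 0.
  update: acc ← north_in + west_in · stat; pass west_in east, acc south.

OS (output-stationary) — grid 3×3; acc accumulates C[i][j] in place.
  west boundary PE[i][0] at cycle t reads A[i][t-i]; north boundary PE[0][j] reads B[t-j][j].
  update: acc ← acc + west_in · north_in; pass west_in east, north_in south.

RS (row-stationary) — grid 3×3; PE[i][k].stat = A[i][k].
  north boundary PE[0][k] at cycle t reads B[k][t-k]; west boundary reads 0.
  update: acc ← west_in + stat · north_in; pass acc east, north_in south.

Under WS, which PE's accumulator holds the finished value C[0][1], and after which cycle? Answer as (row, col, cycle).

WS: C[0][1] accumulates in PE[2][1]:
  @0  [2,1]  acc 0  |  →0  ↓0
  @1  [2,1]  acc 0  |  →0  ↓0
  @2  [2,1]  acc 0  |  →0  ↓0
  @3  [2,1]  acc 45  |  →3  ↓45

(row, col, cycle) = (2, 1, 3)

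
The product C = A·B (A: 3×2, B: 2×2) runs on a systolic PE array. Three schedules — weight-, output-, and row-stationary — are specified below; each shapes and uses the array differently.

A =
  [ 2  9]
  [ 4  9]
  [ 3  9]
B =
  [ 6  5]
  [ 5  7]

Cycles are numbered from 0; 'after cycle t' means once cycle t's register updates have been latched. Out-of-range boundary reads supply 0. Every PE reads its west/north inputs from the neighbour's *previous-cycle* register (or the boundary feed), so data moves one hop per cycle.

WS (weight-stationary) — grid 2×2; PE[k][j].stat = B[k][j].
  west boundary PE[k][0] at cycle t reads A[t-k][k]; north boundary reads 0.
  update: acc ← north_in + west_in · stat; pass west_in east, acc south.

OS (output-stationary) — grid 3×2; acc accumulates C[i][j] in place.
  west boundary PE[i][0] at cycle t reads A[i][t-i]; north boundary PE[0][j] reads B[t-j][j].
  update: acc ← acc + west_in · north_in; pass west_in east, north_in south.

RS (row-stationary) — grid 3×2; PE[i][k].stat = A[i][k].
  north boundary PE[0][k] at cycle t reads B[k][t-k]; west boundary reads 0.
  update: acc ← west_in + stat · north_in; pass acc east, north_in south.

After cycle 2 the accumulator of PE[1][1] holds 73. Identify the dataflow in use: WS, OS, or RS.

Under WS (2×2), PE[1][1]:
  @0  [1,1]  acc 0  |  →0  ↓0
  @1  [1,1]  acc 0  |  →0  ↓0
  @2  [1,1]  acc 73  |  →9  ↓73
Under OS (3×2), PE[1][1]:
  @0  [1,1]  acc 0  |  →0  ↓0
  @1  [1,1]  acc 0  |  →0  ↓0
  @2  [1,1]  acc 20  |  →4  ↓5
Under RS (3×2), PE[1][1]:
  @0  [1,1]  acc 0  |  →0  ↓0
  @1  [1,1]  acc 0  |  →0  ↓0
  @2  [1,1]  acc 69  |  →69  ↓5

dataflow = WS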